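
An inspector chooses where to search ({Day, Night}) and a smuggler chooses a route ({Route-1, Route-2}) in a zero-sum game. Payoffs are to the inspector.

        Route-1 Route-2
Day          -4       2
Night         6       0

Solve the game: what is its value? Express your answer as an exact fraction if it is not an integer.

Row minima: Day → -4, Night → 0; maximin = 0.
Column maxima: Route-1 → 6, Route-2 → 2; minimax = 2.
0 ≠ 2, so there is no saddle point; optimal play is mixed.
Let the inspector play Day with probability p. Expected payoff against Route-1: (-4)p + 6(1−p) = −10p + 6; against Route-2: 2p + 0(1−p) = 2p.
Setting these equal: −10p + 6 = 2p ⇒ −12p = -6 ⇒ p = 1/2, and the value is (-10)·(1/2) + 6 = 1.
For the smuggler: with q = P(Route-1), equating Day's and Night's payoffs gives −6q + 2 = 6q ⇒ q = 1/6.

1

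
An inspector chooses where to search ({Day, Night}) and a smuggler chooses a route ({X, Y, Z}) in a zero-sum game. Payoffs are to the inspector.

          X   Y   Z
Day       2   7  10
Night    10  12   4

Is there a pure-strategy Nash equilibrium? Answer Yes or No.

No

Row minima: Day → 2, Night → 4; maximin = 4.
Column maxima: X → 10, Y → 12, Z → 10; minimax = 10.
4 ≠ 10, so no pure-strategy equilibrium exists.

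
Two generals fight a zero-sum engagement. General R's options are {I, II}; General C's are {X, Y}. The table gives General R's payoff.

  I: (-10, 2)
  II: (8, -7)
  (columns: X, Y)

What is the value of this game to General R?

Row minima: I → -10, II → -7; maximin = -7.
Column maxima: X → 8, Y → 2; minimax = 2.
-7 ≠ 2, so there is no saddle point; optimal play is mixed.
Let General R play I with probability p. Expected payoff against X: (-10)p + 8(1−p) = −18p + 8; against Y: 2p + (-7)(1−p) = 9p − 7.
Setting these equal: −18p + 8 = 9p − 7 ⇒ −27p = -15 ⇒ p = 5/9, and the value is (-18)·(5/9) + 8 = -2.
For General C: with q = P(X), equating I's and II's payoffs gives −12q + 2 = 15q − 7 ⇒ q = 1/3.

-2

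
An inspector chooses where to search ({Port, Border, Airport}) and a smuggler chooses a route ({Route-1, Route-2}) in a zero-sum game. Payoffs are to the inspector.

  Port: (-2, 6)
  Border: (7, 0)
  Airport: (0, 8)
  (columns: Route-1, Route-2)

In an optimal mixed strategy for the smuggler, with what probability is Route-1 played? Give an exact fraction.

Row minima: Port → -2, Border → 0, Airport → 0; maximin = 0.
Column maxima: Route-1 → 7, Route-2 → 8; minimax = 7.
0 ≠ 7, so there is no saddle point; optimal play is mixed.
Port is strictly dominated by Airport, so the inspector never plays it.
On the remaining 2×2 (Border, Airport vs Route-1, Route-2):
Let the inspector play Border with probability p. Expected payoff against Route-1: 7p + 0(1−p) = 7p; against Route-2: 0p + 8(1−p) = −8p + 8.
Setting these equal: 7p = −8p + 8 ⇒ 15p = 8 ⇒ p = 8/15, and the value is (7)·(8/15) = 56/15.
For the smuggler: with q = P(Route-1), equating Border's and Airport's payoffs gives 7q = −8q + 8 ⇒ q = 8/15.

8/15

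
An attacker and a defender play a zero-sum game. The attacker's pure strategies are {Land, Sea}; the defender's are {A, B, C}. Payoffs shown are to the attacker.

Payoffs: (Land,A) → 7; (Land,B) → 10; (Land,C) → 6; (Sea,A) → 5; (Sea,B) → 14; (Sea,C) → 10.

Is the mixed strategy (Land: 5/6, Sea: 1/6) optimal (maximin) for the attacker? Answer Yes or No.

Yes

Against A this mix gives (5/6)·7 + (1/6)·5 = 20/3.
Against B this mix gives (5/6)·10 + (1/6)·14 = 32/3.
Against C this mix gives (5/6)·6 + (1/6)·10 = 20/3.
All of the defender's active replies (A, C) yield 20/3, and no column does worse for the attacker. The mix makes the defender indifferent and guarantees 20/3, so it is optimal.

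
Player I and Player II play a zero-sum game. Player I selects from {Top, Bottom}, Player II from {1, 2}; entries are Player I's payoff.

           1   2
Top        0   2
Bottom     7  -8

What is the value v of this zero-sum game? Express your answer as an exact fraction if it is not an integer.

14/17

Row minima: Top → 0, Bottom → -8; maximin = 0.
Column maxima: 1 → 7, 2 → 2; minimax = 2.
0 ≠ 2, so there is no saddle point; optimal play is mixed.
Let Player I play Top with probability p. Expected payoff against 1: 0p + 7(1−p) = −7p + 7; against 2: 2p + (-8)(1−p) = 10p − 8.
Setting these equal: −7p + 7 = 10p − 8 ⇒ −17p = -15 ⇒ p = 15/17, and the value is (-7)·(15/17) + 7 = 14/17.
For Player II: with q = P(1), equating Top's and Bottom's payoffs gives −2q + 2 = 15q − 8 ⇒ q = 10/17.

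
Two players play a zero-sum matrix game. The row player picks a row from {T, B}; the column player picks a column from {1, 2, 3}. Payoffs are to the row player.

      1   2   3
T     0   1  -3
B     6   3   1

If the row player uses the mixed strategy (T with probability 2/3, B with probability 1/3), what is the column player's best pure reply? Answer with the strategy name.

If the column player plays 1, the row player's expected payoff is (2/3)·0 + (1/3)·6 = 2.
If the column player plays 2, the row player's expected payoff is (2/3)·1 + (1/3)·3 = 5/3.
If the column player plays 3, the row player's expected payoff is (2/3)·(-3) + (1/3)·1 = -5/3.
The column player minimizes the row player's payoff; the smallest is -5/3, so the best response is 3.

3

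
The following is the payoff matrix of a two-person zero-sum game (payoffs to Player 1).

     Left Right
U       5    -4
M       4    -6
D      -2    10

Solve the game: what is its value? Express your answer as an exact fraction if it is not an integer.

Row minima: U → -4, M → -6, D → -2; maximin = -2.
Column maxima: Left → 5, Right → 10; minimax = 5.
-2 ≠ 5, so there is no saddle point; optimal play is mixed.
M is strictly dominated by U, so Player 1 never plays it.
On the remaining 2×2 (U, D vs Left, Right):
Let Player 1 play U with probability p. Expected payoff against Left: 5p + (-2)(1−p) = 7p − 2; against Right: (-4)p + 10(1−p) = −14p + 10.
Setting these equal: 7p − 2 = −14p + 10 ⇒ 21p = 12 ⇒ p = 4/7, and the value is (7)·(4/7) − 2 = 2.
For Player 2: with q = P(Left), equating U's and D's payoffs gives 9q − 4 = −12q + 10 ⇒ q = 2/3.

2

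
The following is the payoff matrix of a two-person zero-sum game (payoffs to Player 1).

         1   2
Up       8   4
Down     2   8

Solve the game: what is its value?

Row minima: Up → 4, Down → 2; maximin = 4.
Column maxima: 1 → 8, 2 → 8; minimax = 8.
4 ≠ 8, so there is no saddle point; optimal play is mixed.
Let Player 1 play Up with probability p. Expected payoff against 1: 8p + 2(1−p) = 6p + 2; against 2: 4p + 8(1−p) = −4p + 8.
Setting these equal: 6p + 2 = −4p + 8 ⇒ 10p = 6 ⇒ p = 3/5, and the value is (6)·(3/5) + 2 = 28/5.
For Player 2: with q = P(1), equating Up's and Down's payoffs gives 4q + 4 = −6q + 8 ⇒ q = 2/5.

28/5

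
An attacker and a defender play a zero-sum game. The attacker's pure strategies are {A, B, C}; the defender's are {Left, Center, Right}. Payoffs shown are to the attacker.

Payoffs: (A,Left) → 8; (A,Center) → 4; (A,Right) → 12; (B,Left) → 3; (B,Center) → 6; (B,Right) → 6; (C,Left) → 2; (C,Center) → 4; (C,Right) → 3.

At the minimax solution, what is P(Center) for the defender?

Row minima: A → 4, B → 3, C → 2; maximin = 4.
Column maxima: Left → 8, Center → 6, Right → 12; minimax = 6.
4 ≠ 6, so there is no saddle point; optimal play is mixed.
C is strictly dominated by B, so the attacker never plays it.
Right is strictly dominated by Left (it gives the attacker strictly more in every row), so the defender never plays it.
On the remaining 2×2 (A, B vs Left, Center):
Let the attacker play A with probability p. Expected payoff against Left: 8p + 3(1−p) = 5p + 3; against Center: 4p + 6(1−p) = −2p + 6.
Setting these equal: 5p + 3 = −2p + 6 ⇒ 7p = 3 ⇒ p = 3/7, and the value is (5)·(3/7) + 3 = 36/7.
For the defender: with q = P(Left), equating A's and B's payoffs gives 4q + 4 = −3q + 6 ⇒ q = 2/7.

5/7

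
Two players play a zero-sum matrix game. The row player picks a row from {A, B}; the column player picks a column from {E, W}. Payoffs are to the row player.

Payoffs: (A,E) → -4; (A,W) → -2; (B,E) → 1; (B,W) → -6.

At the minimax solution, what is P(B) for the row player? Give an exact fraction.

Row minima: A → -4, B → -6; maximin = -4.
Column maxima: E → 1, W → -2; minimax = -2.
-4 ≠ -2, so there is no saddle point; optimal play is mixed.
Let the row player play A with probability p. Expected payoff against E: (-4)p + 1(1−p) = −5p + 1; against W: (-2)p + (-6)(1−p) = 4p − 6.
Setting these equal: −5p + 1 = 4p − 6 ⇒ −9p = -7 ⇒ p = 7/9, and the value is (-5)·(7/9) + 1 = -26/9.
For the column player: with q = P(E), equating A's and B's payoffs gives −2q − 2 = 7q − 6 ⇒ q = 4/9.

2/9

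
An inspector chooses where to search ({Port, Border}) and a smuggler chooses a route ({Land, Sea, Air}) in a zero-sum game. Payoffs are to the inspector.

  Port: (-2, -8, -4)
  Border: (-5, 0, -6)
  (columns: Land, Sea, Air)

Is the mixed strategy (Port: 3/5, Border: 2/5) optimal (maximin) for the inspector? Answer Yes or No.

Against Land this mix gives (3/5)·(-2) + (2/5)·(-5) = -16/5.
Against Sea this mix gives (3/5)·(-8) + (2/5)·0 = -24/5.
Against Air this mix gives (3/5)·(-4) + (2/5)·(-6) = -24/5.
All of the smuggler's active replies (Sea, Air) yield -24/5, and no column does worse for the inspector. The mix makes the smuggler indifferent and guarantees -24/5, so it is optimal.

Yes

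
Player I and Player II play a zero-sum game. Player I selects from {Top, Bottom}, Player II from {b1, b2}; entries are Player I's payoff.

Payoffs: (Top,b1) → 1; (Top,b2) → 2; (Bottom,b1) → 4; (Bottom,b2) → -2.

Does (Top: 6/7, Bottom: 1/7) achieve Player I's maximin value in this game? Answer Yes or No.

Yes

Against b1 this mix gives (6/7)·1 + (1/7)·4 = 10/7.
Against b2 this mix gives (6/7)·2 + (1/7)·(-2) = 10/7.
All of Player II's active replies (b1, b2) yield 10/7, and no column does worse for Player I. The mix makes Player II indifferent and guarantees 10/7, so it is optimal.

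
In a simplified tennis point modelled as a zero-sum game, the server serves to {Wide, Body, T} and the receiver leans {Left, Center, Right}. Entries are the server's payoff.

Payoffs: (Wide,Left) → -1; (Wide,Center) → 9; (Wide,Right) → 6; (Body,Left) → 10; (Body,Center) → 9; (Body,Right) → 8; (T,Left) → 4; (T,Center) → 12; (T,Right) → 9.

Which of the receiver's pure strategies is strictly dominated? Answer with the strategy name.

Right holds the server's payoff strictly below Center in every row: 6 < 9, 8 < 9, 9 < 12.
So Center is strictly dominated for the receiver.

Center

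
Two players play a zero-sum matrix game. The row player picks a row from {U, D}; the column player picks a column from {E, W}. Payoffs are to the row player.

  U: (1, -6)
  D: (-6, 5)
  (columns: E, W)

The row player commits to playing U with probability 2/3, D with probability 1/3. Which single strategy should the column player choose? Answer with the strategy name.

W

If the column player plays E, the row player's expected payoff is (2/3)·1 + (1/3)·(-6) = -4/3.
If the column player plays W, the row player's expected payoff is (2/3)·(-6) + (1/3)·5 = -7/3.
The column player minimizes the row player's payoff; the smallest is -7/3, so the best response is W.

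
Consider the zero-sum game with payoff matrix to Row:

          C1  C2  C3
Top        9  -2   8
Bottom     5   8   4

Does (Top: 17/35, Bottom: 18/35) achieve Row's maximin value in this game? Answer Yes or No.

No

Against C1 this mix gives (17/35)·9 + (18/35)·5 = 243/35.
Against C2 this mix gives (17/35)·(-2) + (18/35)·8 = 22/7.
Against C3 this mix gives (17/35)·8 + (18/35)·4 = 208/35.
Column will play C2, holding Row to 22/7. Shifting weight toward the row that does better against C2 would raise this floor (the equalizing mix achieves 36/7 against both C2 and C3), so the proposed strategy is not optimal.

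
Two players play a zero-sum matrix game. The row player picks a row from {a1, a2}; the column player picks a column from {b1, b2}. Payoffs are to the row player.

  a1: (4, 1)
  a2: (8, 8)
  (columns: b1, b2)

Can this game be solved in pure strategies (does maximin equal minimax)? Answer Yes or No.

Yes

Row minima: a1 → 1, a2 → 8; maximin = 8.
Column maxima: b1 → 8, b2 → 8; minimax = 8.
maximin = minimax = 8, so a saddle point exists.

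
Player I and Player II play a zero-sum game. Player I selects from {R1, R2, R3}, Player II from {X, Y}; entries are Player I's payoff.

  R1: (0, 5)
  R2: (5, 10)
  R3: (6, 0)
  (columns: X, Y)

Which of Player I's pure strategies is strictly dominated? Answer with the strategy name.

R2 gives a strictly higher payoff than R1 against every column: 5 > 0, 10 > 5.
So R1 is strictly dominated and Player I never plays it.

R1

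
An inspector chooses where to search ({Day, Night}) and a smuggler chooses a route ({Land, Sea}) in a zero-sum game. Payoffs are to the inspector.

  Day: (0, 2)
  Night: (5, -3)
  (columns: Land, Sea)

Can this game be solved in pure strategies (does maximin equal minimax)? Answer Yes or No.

No

Row minima: Day → 0, Night → -3; maximin = 0.
Column maxima: Land → 5, Sea → 2; minimax = 2.
0 ≠ 2, so no pure-strategy equilibrium exists.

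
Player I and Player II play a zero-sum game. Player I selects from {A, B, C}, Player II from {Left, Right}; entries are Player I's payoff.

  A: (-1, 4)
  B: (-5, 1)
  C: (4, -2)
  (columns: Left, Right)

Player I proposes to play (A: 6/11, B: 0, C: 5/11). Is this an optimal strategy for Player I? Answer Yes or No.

Yes

Against Left this mix gives (6/11)·(-1) + (5/11)·4 = 14/11.
Against Right this mix gives (6/11)·4 + (5/11)·(-2) = 14/11.
All of Player II's active replies (Left, Right) yield 14/11, and no column does worse for Player I. The mix makes Player II indifferent and guarantees 14/11, so it is optimal.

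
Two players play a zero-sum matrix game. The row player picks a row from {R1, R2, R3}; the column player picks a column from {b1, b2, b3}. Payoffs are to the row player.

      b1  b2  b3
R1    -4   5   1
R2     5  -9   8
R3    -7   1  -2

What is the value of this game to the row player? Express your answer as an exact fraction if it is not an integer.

-11/23

Row minima: R1 → -4, R2 → -9, R3 → -7; maximin = -4.
Column maxima: b1 → 5, b2 → 5, b3 → 8; minimax = 5.
-4 ≠ 5, so there is no saddle point; optimal play is mixed.
R3 is strictly dominated by R1, so the row player never plays it.
b3 is strictly dominated by b1 (it gives the row player strictly more in every row), so the column player never plays it.
On the remaining 2×2 (R1, R2 vs b1, b2):
Let the row player play R1 with probability p. Expected payoff against b1: (-4)p + 5(1−p) = −9p + 5; against b2: 5p + (-9)(1−p) = 14p − 9.
Setting these equal: −9p + 5 = 14p − 9 ⇒ −23p = -14 ⇒ p = 14/23, and the value is (-9)·(14/23) + 5 = -11/23.
For the column player: with q = P(b1), equating R1's and R2's payoffs gives −9q + 5 = 14q − 9 ⇒ q = 14/23.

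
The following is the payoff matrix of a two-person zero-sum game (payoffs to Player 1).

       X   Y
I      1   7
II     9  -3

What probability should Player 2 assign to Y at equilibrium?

Row minima: I → 1, II → -3; maximin = 1.
Column maxima: X → 9, Y → 7; minimax = 7.
1 ≠ 7, so there is no saddle point; optimal play is mixed.
Let Player 1 play I with probability p. Expected payoff against X: 1p + 9(1−p) = −8p + 9; against Y: 7p + (-3)(1−p) = 10p − 3.
Setting these equal: −8p + 9 = 10p − 3 ⇒ −18p = -12 ⇒ p = 2/3, and the value is (-8)·(2/3) + 9 = 11/3.
For Player 2: with q = P(X), equating I's and II's payoffs gives −6q + 7 = 12q − 3 ⇒ q = 5/9.

4/9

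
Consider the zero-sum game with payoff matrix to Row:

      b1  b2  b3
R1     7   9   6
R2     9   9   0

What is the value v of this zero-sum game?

6

Row minima: R1 → 6, R2 → 0; maximin = 6.
Column maxima: b1 → 9, b2 → 9, b3 → 6; minimax = 6.
Since maximin = minimax = 6, there is a saddle point and the value is 6.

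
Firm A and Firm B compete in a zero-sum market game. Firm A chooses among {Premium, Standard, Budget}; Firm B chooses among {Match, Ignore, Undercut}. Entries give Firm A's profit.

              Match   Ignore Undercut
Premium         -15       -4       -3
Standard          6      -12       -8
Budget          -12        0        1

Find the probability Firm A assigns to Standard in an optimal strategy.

Row minima: Premium → -15, Standard → -12, Budget → -12; maximin = -12.
Column maxima: Match → 6, Ignore → 0, Undercut → 1; minimax = 0.
-12 ≠ 0, so there is no saddle point; optimal play is mixed.
Premium is strictly dominated by Budget, so Firm A never plays it.
Undercut is strictly dominated by Ignore (it gives Firm A strictly more in every row), so Firm B never plays it.
On the remaining 2×2 (Standard, Budget vs Match, Ignore):
Let Firm A play Standard with probability p. Expected payoff against Match: 6p + (-12)(1−p) = 18p − 12; against Ignore: (-12)p + 0(1−p) = −12p.
Setting these equal: 18p − 12 = −12p ⇒ 30p = 12 ⇒ p = 2/5, and the value is (18)·(2/5) − 12 = -24/5.
For Firm B: with q = P(Match), equating Standard's and Budget's payoffs gives 18q − 12 = −12q ⇒ q = 2/5.

2/5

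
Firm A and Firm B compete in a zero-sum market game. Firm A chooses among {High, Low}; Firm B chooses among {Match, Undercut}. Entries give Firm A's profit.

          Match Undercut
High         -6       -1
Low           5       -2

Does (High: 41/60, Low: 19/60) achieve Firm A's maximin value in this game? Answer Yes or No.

No

Against Match this mix gives (41/60)·(-6) + (19/60)·5 = -151/60.
Against Undercut this mix gives (41/60)·(-1) + (19/60)·(-2) = -79/60.
Firm B will play Match, holding Firm A to -151/60. Shifting weight toward the row that does better against Match would raise this floor (the equalizing mix achieves -17/12 against both Match and Undercut), so the proposed strategy is not optimal.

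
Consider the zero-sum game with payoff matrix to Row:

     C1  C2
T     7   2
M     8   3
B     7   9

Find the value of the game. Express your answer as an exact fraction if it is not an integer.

Row minima: T → 2, M → 3, B → 7; maximin = 7.
Column maxima: C1 → 8, C2 → 9; minimax = 8.
7 ≠ 8, so there is no saddle point; optimal play is mixed.
T is strictly dominated by M, so Row never plays it.
On the remaining 2×2 (M, B vs C1, C2):
Let Row play M with probability p. Expected payoff against C1: 8p + 7(1−p) = p + 7; against C2: 3p + 9(1−p) = −6p + 9.
Setting these equal: p + 7 = −6p + 9 ⇒ 7p = 2 ⇒ p = 2/7, and the value is (1)·(2/7) + 7 = 51/7.
For Column: with q = P(C1), equating M's and B's payoffs gives 5q + 3 = −2q + 9 ⇒ q = 6/7.

51/7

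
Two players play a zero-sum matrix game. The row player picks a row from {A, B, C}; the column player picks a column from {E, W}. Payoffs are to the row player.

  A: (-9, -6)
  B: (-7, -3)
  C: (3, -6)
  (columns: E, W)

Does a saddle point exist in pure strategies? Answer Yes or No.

No

Row minima: A → -9, B → -7, C → -6; maximin = -6.
Column maxima: E → 3, W → -3; minimax = -3.
-6 ≠ -3, so no pure-strategy equilibrium exists.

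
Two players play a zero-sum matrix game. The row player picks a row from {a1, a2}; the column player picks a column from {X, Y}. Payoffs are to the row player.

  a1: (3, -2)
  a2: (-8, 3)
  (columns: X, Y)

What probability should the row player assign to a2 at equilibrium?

5/16

Row minima: a1 → -2, a2 → -8; maximin = -2.
Column maxima: X → 3, Y → 3; minimax = 3.
-2 ≠ 3, so there is no saddle point; optimal play is mixed.
Let the row player play a1 with probability p. Expected payoff against X: 3p + (-8)(1−p) = 11p − 8; against Y: (-2)p + 3(1−p) = −5p + 3.
Setting these equal: 11p − 8 = −5p + 3 ⇒ 16p = 11 ⇒ p = 11/16, and the value is (11)·(11/16) − 8 = -7/16.
For the column player: with q = P(X), equating a1's and a2's payoffs gives 5q − 2 = −11q + 3 ⇒ q = 5/16.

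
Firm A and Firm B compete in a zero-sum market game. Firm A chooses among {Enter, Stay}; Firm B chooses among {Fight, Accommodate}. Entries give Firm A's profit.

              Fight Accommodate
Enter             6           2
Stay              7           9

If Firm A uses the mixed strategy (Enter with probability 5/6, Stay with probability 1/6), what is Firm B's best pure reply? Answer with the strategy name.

Accommodate

If Firm B plays Fight, Firm A's expected payoff is (5/6)·6 + (1/6)·7 = 37/6.
If Firm B plays Accommodate, Firm A's expected payoff is (5/6)·2 + (1/6)·9 = 19/6.
Firm B minimizes Firm A's payoff; the smallest is 19/6, so the best response is Accommodate.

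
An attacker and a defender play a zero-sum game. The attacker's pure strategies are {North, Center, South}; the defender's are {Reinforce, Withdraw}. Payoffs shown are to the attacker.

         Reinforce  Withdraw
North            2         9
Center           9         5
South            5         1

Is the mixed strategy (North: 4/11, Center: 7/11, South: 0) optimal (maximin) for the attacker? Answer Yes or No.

Yes

Against Reinforce this mix gives (4/11)·2 + (7/11)·9 = 71/11.
Against Withdraw this mix gives (4/11)·9 + (7/11)·5 = 71/11.
All of the defender's active replies (Reinforce, Withdraw) yield 71/11, and no column does worse for the attacker. The mix makes the defender indifferent and guarantees 71/11, so it is optimal.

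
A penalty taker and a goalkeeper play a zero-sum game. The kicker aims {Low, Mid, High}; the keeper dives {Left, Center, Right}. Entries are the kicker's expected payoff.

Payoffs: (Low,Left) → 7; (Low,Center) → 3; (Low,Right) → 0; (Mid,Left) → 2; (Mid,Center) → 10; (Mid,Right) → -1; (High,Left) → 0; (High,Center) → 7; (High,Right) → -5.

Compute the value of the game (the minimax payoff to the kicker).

Row minima: Low → 0, Mid → -1, High → -5; maximin = 0.
Column maxima: Left → 7, Center → 10, Right → 0; minimax = 0.
Since maximin = minimax = 0, there is a saddle point and the value is 0.

0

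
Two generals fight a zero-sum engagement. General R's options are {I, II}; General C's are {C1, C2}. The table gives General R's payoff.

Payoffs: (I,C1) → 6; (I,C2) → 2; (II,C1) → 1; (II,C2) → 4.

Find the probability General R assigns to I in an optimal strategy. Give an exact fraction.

Row minima: I → 2, II → 1; maximin = 2.
Column maxima: C1 → 6, C2 → 4; minimax = 4.
2 ≠ 4, so there is no saddle point; optimal play is mixed.
Let General R play I with probability p. Expected payoff against C1: 6p + 1(1−p) = 5p + 1; against C2: 2p + 4(1−p) = −2p + 4.
Setting these equal: 5p + 1 = −2p + 4 ⇒ 7p = 3 ⇒ p = 3/7, and the value is (5)·(3/7) + 1 = 22/7.
For General C: with q = P(C1), equating I's and II's payoffs gives 4q + 2 = −3q + 4 ⇒ q = 2/7.

3/7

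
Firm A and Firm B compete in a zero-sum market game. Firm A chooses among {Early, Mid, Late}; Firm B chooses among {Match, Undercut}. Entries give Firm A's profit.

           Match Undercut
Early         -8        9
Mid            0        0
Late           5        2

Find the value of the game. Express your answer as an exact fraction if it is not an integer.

Row minima: Early → -8, Mid → 0, Late → 2; maximin = 2.
Column maxima: Match → 5, Undercut → 9; minimax = 5.
2 ≠ 5, so there is no saddle point; optimal play is mixed.
Mid is strictly dominated by Late, so Firm A never plays it.
On the remaining 2×2 (Early, Late vs Match, Undercut):
Let Firm A play Early with probability p. Expected payoff against Match: (-8)p + 5(1−p) = −13p + 5; against Undercut: 9p + 2(1−p) = 7p + 2.
Setting these equal: −13p + 5 = 7p + 2 ⇒ −20p = -3 ⇒ p = 3/20, and the value is (-13)·(3/20) + 5 = 61/20.
For Firm B: with q = P(Match), equating Early's and Late's payoffs gives −17q + 9 = 3q + 2 ⇒ q = 7/20.

61/20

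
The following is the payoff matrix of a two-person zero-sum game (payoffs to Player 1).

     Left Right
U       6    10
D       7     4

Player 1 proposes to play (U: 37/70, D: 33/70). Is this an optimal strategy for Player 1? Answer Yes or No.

No

Against Left this mix gives (37/70)·6 + (33/70)·7 = 453/70.
Against Right this mix gives (37/70)·10 + (33/70)·4 = 251/35.
Player 2 will play Left, holding Player 1 to 453/70. Shifting weight toward the row that does better against Left would raise this floor (the equalizing mix achieves 46/7 against both Left and Right), so the proposed strategy is not optimal.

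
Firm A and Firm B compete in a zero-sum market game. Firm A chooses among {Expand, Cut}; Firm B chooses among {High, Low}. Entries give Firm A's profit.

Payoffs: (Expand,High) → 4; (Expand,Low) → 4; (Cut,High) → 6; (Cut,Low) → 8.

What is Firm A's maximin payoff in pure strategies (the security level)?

6

Row minima: Expand → 4, Cut → 6.
The best of these is 6.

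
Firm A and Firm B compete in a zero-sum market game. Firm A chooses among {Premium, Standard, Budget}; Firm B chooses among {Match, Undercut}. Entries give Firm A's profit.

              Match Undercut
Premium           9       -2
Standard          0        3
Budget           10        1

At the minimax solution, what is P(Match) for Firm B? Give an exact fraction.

Row minima: Premium → -2, Standard → 0, Budget → 1; maximin = 1.
Column maxima: Match → 10, Undercut → 3; minimax = 3.
1 ≠ 3, so there is no saddle point; optimal play is mixed.
Premium is strictly dominated by Budget, so Firm A never plays it.
On the remaining 2×2 (Standard, Budget vs Match, Undercut):
Let Firm A play Standard with probability p. Expected payoff against Match: 0p + 10(1−p) = −10p + 10; against Undercut: 3p + 1(1−p) = 2p + 1.
Setting these equal: −10p + 10 = 2p + 1 ⇒ −12p = -9 ⇒ p = 3/4, and the value is (-10)·(3/4) + 10 = 5/2.
For Firm B: with q = P(Match), equating Standard's and Budget's payoffs gives −3q + 3 = 9q + 1 ⇒ q = 1/6.

1/6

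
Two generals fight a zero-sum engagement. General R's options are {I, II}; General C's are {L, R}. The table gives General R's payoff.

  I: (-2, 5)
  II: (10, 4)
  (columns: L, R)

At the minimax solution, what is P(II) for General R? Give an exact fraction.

7/13

Row minima: I → -2, II → 4; maximin = 4.
Column maxima: L → 10, R → 5; minimax = 5.
4 ≠ 5, so there is no saddle point; optimal play is mixed.
Let General R play I with probability p. Expected payoff against L: (-2)p + 10(1−p) = −12p + 10; against R: 5p + 4(1−p) = p + 4.
Setting these equal: −12p + 10 = p + 4 ⇒ −13p = -6 ⇒ p = 6/13, and the value is (-12)·(6/13) + 10 = 58/13.
For General C: with q = P(L), equating I's and II's payoffs gives −7q + 5 = 6q + 4 ⇒ q = 1/13.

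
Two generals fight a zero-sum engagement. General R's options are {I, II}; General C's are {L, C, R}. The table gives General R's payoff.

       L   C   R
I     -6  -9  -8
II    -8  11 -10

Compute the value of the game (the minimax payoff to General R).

Row minima: I → -9, II → -10; maximin = -9.
Column maxima: L → -6, C → 11, R → -8; minimax = -8.
-9 ≠ -8, so there is no saddle point; optimal play is mixed.
L is strictly dominated by R (it gives General R strictly more in every row), so General C never plays it.
On the remaining 2×2 (I, II vs C, R):
Let General R play I with probability p. Expected payoff against C: (-9)p + 11(1−p) = −20p + 11; against R: (-8)p + (-10)(1−p) = 2p − 10.
Setting these equal: −20p + 11 = 2p − 10 ⇒ −22p = -21 ⇒ p = 21/22, and the value is (-20)·(21/22) + 11 = -89/11.
For General C: with q = P(C), equating I's and II's payoffs gives −q − 8 = 21q − 10 ⇒ q = 1/11.

-89/11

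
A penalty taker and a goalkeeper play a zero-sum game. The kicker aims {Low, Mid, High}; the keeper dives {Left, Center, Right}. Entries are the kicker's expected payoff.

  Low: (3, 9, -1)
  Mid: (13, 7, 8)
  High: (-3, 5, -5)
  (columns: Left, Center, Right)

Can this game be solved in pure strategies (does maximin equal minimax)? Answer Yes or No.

Row minima: Low → -1, Mid → 7, High → -5; maximin = 7.
Column maxima: Left → 13, Center → 9, Right → 8; minimax = 8.
7 ≠ 8, so no pure-strategy equilibrium exists.

No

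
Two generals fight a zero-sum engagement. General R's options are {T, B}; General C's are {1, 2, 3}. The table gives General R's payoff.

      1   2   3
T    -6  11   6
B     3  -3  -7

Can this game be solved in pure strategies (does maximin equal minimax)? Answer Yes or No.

No

Row minima: T → -6, B → -7; maximin = -6.
Column maxima: 1 → 3, 2 → 11, 3 → 6; minimax = 3.
-6 ≠ 3, so no pure-strategy equilibrium exists.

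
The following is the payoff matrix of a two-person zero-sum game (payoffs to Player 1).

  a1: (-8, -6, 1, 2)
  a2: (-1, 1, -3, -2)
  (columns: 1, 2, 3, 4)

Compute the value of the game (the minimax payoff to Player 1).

Row minima: a1 → -8, a2 → -3; maximin = -3.
Column maxima: 1 → -1, 2 → 1, 3 → 1, 4 → 2; minimax = -1.
-3 ≠ -1, so there is no saddle point; optimal play is mixed.
2 is strictly dominated by 1 (it gives Player 1 strictly more in every row), so Player 2 never plays it.
4 is strictly dominated by 3 (it gives Player 1 strictly more in every row), so Player 2 never plays it.
On the remaining 2×2 (a1, a2 vs 1, 3):
Let Player 1 play a1 with probability p. Expected payoff against 1: (-8)p + (-1)(1−p) = −7p − 1; against 3: 1p + (-3)(1−p) = 4p − 3.
Setting these equal: −7p − 1 = 4p − 3 ⇒ −11p = -2 ⇒ p = 2/11, and the value is (-7)·(2/11) − 1 = -25/11.
For Player 2: with q = P(1), equating a1's and a2's payoffs gives −9q + 1 = 2q − 3 ⇒ q = 4/11.

-25/11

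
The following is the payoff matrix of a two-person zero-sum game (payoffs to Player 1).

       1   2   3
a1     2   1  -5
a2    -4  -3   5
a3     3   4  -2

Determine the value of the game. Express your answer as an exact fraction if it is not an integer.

Row minima: a1 → -5, a2 → -4, a3 → -2; maximin = -2.
Column maxima: 1 → 3, 2 → 4, 3 → 5; minimax = 3.
-2 ≠ 3, so there is no saddle point; optimal play is mixed.
a1 is strictly dominated by a3, so Player 1 never plays it.
With a1 eliminated, 2 is strictly dominated by 1 (it gives Player 1 strictly more in every remaining row), so Player 2 never plays it.
On the remaining 2×2 (a2, a3 vs 1, 3):
Let Player 1 play a2 with probability p. Expected payoff against 1: (-4)p + 3(1−p) = −7p + 3; against 3: 5p + (-2)(1−p) = 7p − 2.
Setting these equal: −7p + 3 = 7p − 2 ⇒ −14p = -5 ⇒ p = 5/14, and the value is (-7)·(5/14) + 3 = 1/2.
For Player 2: with q = P(1), equating a2's and a3's payoffs gives −9q + 5 = 5q − 2 ⇒ q = 1/2.

1/2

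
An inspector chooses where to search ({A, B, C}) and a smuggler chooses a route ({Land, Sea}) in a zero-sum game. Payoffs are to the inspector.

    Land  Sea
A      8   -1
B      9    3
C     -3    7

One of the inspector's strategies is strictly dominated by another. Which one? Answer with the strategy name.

A

B gives a strictly higher payoff than A against every column: 9 > 8, 3 > -1.
So A is strictly dominated and the inspector never plays it.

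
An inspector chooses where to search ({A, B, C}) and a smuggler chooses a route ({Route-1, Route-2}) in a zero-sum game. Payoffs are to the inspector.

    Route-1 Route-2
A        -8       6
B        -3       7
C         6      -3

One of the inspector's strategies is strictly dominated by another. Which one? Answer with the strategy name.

B gives a strictly higher payoff than A against every column: -3 > -8, 7 > 6.
So A is strictly dominated and the inspector never plays it.

A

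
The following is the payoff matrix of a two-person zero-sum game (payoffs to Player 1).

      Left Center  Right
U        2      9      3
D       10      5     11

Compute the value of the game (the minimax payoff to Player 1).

Row minima: U → 2, D → 5; maximin = 5.
Column maxima: Left → 10, Center → 9, Right → 11; minimax = 9.
5 ≠ 9, so there is no saddle point; optimal play is mixed.
Right is strictly dominated by Left (it gives Player 1 strictly more in every row), so Player 2 never plays it.
On the remaining 2×2 (U, D vs Left, Center):
Let Player 1 play U with probability p. Expected payoff against Left: 2p + 10(1−p) = −8p + 10; against Center: 9p + 5(1−p) = 4p + 5.
Setting these equal: −8p + 10 = 4p + 5 ⇒ −12p = -5 ⇒ p = 5/12, and the value is (-8)·(5/12) + 10 = 20/3.
For Player 2: with q = P(Left), equating U's and D's payoffs gives −7q + 9 = 5q + 5 ⇒ q = 1/3.

20/3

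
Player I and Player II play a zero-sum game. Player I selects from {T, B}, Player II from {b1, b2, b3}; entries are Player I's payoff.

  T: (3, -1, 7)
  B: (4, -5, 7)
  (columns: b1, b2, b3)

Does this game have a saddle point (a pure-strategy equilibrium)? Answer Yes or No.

Yes

Row minima: T → -1, B → -5; maximin = -1.
Column maxima: b1 → 4, b2 → -1, b3 → 7; minimax = -1.
maximin = minimax = -1, so a saddle point exists.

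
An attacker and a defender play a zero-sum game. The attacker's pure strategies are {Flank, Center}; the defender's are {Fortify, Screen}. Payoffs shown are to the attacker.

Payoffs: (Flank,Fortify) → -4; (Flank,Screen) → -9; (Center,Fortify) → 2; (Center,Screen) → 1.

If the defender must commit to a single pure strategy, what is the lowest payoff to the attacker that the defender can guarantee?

Column maxima: Fortify → 2, Screen → 1.
The smallest of these is 1.

1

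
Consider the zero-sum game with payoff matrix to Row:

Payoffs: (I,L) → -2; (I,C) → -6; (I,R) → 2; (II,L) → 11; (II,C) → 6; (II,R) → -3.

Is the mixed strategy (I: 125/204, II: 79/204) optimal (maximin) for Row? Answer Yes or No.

Against L this mix gives (125/204)·(-2) + (79/204)·11 = 619/204.
Against C this mix gives (125/204)·(-6) + (79/204)·6 = -23/17.
Against R this mix gives (125/204)·2 + (79/204)·(-3) = 13/204.
Column will play C, holding Row to -23/17. Shifting weight toward the row that does better against C would raise this floor (the equalizing mix achieves -6/17 against both C and R), so the proposed strategy is not optimal.

No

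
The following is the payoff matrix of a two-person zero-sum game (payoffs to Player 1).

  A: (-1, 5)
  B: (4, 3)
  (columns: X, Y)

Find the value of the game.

23/7

Row minima: A → -1, B → 3; maximin = 3.
Column maxima: X → 4, Y → 5; minimax = 4.
3 ≠ 4, so there is no saddle point; optimal play is mixed.
Let Player 1 play A with probability p. Expected payoff against X: (-1)p + 4(1−p) = −5p + 4; against Y: 5p + 3(1−p) = 2p + 3.
Setting these equal: −5p + 4 = 2p + 3 ⇒ −7p = -1 ⇒ p = 1/7, and the value is (-5)·(1/7) + 4 = 23/7.
For Player 2: with q = P(X), equating A's and B's payoffs gives −6q + 5 = q + 3 ⇒ q = 2/7.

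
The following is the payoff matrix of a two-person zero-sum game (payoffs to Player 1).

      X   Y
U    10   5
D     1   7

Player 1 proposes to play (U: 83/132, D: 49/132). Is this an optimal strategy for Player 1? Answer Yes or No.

No

Against X this mix gives (83/132)·10 + (49/132)·1 = 293/44.
Against Y this mix gives (83/132)·5 + (49/132)·7 = 379/66.
Player 2 will play Y, holding Player 1 to 379/66. Shifting weight toward the row that does better against Y would raise this floor (the equalizing mix achieves 65/11 against both Y and X), so the proposed strategy is not optimal.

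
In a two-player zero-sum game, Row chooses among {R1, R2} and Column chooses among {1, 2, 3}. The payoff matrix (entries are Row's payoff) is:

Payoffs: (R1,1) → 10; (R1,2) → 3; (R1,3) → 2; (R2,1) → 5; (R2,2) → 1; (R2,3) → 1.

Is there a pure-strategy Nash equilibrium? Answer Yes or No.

Row minima: R1 → 2, R2 → 1; maximin = 2.
Column maxima: 1 → 10, 2 → 3, 3 → 2; minimax = 2.
maximin = minimax = 2, so a saddle point exists.

Yes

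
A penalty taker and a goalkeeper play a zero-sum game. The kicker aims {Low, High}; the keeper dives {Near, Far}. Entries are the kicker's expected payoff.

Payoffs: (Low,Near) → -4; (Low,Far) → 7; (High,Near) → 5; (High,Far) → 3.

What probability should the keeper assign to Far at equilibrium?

9/13

Row minima: Low → -4, High → 3; maximin = 3.
Column maxima: Near → 5, Far → 7; minimax = 5.
3 ≠ 5, so there is no saddle point; optimal play is mixed.
Let the kicker play Low with probability p. Expected payoff against Near: (-4)p + 5(1−p) = −9p + 5; against Far: 7p + 3(1−p) = 4p + 3.
Setting these equal: −9p + 5 = 4p + 3 ⇒ −13p = -2 ⇒ p = 2/13, and the value is (-9)·(2/13) + 5 = 47/13.
For the keeper: with q = P(Near), equating Low's and High's payoffs gives −11q + 7 = 2q + 3 ⇒ q = 4/13.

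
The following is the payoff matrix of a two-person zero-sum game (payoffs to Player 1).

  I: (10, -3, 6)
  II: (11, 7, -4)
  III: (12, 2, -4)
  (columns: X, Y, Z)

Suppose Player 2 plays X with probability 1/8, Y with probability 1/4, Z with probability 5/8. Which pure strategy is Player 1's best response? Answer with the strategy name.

I

Expected payoff of I: (1/8)·10 + (1/4)·(-3) + (5/8)·6 = 17/4.
Expected payoff of II: (1/8)·11 + (1/4)·7 + (5/8)·(-4) = 5/8.
Expected payoff of III: (1/8)·12 + (1/4)·2 + (5/8)·(-4) = -1/2.
The largest is 17/4, so Player 1's best response is I.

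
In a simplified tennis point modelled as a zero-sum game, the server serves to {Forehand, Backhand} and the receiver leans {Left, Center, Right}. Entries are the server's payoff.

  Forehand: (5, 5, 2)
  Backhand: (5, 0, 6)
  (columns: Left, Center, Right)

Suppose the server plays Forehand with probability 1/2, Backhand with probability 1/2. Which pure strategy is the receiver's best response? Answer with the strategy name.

If the receiver plays Left, the server's expected payoff is (1/2)·5 + (1/2)·5 = 5.
If the receiver plays Center, the server's expected payoff is (1/2)·5 + (1/2)·0 = 5/2.
If the receiver plays Right, the server's expected payoff is (1/2)·2 + (1/2)·6 = 4.
The receiver minimizes the server's payoff; the smallest is 5/2, so the best response is Center.

Center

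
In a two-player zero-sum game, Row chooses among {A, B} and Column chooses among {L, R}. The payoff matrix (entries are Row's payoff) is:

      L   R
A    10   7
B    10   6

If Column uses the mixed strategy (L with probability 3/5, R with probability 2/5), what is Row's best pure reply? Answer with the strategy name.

Expected payoff of A: (3/5)·10 + (2/5)·7 = 44/5.
Expected payoff of B: (3/5)·10 + (2/5)·6 = 42/5.
The largest is 44/5, so Row's best response is A.

A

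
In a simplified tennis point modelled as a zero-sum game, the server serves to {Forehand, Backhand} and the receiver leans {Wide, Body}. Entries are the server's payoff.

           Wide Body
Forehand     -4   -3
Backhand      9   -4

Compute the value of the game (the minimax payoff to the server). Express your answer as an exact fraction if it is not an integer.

Row minima: Forehand → -4, Backhand → -4; maximin = -4.
Column maxima: Wide → 9, Body → -3; minimax = -3.
-4 ≠ -3, so there is no saddle point; optimal play is mixed.
Let the server play Forehand with probability p. Expected payoff against Wide: (-4)p + 9(1−p) = −13p + 9; against Body: (-3)p + (-4)(1−p) = p − 4.
Setting these equal: −13p + 9 = p − 4 ⇒ −14p = -13 ⇒ p = 13/14, and the value is (-13)·(13/14) + 9 = -43/14.
For the receiver: with q = P(Wide), equating Forehand's and Backhand's payoffs gives −q − 3 = 13q − 4 ⇒ q = 1/14.

-43/14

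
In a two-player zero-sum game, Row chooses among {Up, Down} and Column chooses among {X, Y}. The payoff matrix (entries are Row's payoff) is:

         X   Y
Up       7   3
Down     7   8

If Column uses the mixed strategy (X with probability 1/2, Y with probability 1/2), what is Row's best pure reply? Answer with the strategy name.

Down

Expected payoff of Up: (1/2)·7 + (1/2)·3 = 5.
Expected payoff of Down: (1/2)·7 + (1/2)·8 = 15/2.
The largest is 15/2, so Row's best response is Down.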